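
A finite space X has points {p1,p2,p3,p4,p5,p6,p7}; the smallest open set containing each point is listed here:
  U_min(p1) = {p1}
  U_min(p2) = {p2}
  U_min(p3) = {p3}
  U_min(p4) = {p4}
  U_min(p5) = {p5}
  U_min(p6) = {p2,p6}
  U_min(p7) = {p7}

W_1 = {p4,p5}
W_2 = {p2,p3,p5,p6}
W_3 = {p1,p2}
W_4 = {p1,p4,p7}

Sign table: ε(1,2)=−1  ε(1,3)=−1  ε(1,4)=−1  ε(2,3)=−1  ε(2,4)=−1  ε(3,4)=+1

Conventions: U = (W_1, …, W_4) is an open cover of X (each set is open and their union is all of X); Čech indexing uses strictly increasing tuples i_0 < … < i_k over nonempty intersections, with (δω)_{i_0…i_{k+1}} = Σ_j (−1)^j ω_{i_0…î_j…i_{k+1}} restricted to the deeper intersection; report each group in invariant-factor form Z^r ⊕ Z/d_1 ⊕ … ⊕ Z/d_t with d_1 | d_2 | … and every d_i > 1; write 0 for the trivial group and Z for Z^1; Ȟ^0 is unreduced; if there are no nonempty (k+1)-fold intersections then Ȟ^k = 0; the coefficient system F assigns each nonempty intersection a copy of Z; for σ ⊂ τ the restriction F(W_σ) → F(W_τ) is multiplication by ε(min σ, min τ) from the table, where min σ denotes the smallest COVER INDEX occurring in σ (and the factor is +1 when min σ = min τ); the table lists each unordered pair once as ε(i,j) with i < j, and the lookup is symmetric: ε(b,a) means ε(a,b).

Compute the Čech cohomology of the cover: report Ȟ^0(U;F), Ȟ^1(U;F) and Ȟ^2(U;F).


cover nerve:
  W12={p5} W14={p4} W23={p2} W34={p1}
C dims 4,4; δ0: rk 4, SNF 1^3·2
Ȟ^0: (4−4)−0=0 ⇒ 0
Ȟ^1: (4−0)−4=0 plus torsion [2] ⇒ Z/2
Ȟ^2: (0−0)−0=0 ⇒ 0

Ȟ^0 = 0; Ȟ^1 = Z/2; Ȟ^2 = 0


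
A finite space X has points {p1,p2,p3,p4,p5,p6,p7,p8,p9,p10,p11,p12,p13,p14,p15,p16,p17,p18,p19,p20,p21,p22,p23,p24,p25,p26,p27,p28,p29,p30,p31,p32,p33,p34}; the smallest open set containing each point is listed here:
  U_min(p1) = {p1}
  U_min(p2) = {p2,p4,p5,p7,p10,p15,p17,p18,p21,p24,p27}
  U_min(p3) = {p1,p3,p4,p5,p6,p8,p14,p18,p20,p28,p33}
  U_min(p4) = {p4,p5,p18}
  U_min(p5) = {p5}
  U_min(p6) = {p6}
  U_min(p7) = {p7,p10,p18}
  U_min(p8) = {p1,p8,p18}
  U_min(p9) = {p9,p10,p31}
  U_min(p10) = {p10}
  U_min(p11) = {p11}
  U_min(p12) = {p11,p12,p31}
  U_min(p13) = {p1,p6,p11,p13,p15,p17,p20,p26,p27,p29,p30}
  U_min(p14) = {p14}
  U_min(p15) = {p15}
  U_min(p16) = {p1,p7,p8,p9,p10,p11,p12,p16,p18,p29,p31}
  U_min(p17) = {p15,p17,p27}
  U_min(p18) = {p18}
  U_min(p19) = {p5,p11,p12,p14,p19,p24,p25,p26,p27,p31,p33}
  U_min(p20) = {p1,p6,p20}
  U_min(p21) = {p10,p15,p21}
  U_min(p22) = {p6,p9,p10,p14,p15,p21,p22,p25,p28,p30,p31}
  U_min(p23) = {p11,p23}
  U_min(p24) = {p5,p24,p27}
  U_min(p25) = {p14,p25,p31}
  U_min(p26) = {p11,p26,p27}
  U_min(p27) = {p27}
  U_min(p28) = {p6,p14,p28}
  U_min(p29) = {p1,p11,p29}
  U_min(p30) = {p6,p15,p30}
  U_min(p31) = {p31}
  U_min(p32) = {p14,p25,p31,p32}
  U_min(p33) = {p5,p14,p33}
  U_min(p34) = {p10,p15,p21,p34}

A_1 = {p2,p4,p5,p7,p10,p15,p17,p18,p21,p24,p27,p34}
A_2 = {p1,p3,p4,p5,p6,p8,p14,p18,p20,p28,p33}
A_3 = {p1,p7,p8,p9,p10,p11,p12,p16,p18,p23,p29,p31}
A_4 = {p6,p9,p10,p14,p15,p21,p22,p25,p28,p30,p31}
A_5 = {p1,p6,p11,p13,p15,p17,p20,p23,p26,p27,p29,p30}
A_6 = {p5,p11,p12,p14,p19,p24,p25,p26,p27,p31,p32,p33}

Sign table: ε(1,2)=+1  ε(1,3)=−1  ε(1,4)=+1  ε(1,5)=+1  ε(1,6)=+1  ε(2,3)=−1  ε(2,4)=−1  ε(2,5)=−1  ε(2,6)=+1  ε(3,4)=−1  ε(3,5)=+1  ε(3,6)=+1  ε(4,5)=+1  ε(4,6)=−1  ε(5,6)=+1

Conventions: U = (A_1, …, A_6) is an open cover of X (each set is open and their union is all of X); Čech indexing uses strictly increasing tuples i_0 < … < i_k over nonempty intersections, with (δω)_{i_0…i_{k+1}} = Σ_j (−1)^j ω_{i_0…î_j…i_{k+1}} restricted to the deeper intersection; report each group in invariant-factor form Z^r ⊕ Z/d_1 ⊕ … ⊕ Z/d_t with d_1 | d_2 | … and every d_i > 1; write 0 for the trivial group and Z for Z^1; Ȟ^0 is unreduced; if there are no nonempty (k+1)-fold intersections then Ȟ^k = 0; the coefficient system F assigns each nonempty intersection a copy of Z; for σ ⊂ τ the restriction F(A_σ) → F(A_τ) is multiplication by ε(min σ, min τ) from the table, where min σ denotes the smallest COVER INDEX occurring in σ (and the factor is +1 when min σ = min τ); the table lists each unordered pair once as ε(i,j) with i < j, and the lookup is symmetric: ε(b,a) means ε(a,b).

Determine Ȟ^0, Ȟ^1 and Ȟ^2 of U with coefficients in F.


intersection data:
  A12={p4,p5,p18} A13={p7,p10,p18} A14={p10,p15,p21} A15={p15,p17,p27} A16={p5,p24,p27} A23={p1,p8,p18} A24={p6,p14,p28} A25={p1,p6,p20} A26={p5,p14,p33} A34={p9,p10,p31} A35={p1,p11,p23,p29} A36={p11,p12,p31} A45={p6,p15,p30} A46={p14,p25,p31} A56={p11,p26,p27}
  A123={p18} A126={p5} A134={p10} A145={p15} A156={p27} A235={p1} A245={p6} A246={p14} A346={p31} A356={p11}
C dims 6,15,10; δ0: rk 6, SNF 1^5·2; δ1: rk 9, SNF 1^9
Ȟ^0 = (6 − 6) − 0 = 0, so Ȟ^0 ≅ 0
Ȟ^1 = (15 − 9) − 6 = 0 plus torsion [2], so Ȟ^1 ≅ Z/2
Ȟ^2 = (10 − 0) − 9 = 1, so Ȟ^2 ≅ Z

Ȟ^0 ≅ 0,  Ȟ^1 ≅ Z/2,  Ȟ^2 ≅ Z


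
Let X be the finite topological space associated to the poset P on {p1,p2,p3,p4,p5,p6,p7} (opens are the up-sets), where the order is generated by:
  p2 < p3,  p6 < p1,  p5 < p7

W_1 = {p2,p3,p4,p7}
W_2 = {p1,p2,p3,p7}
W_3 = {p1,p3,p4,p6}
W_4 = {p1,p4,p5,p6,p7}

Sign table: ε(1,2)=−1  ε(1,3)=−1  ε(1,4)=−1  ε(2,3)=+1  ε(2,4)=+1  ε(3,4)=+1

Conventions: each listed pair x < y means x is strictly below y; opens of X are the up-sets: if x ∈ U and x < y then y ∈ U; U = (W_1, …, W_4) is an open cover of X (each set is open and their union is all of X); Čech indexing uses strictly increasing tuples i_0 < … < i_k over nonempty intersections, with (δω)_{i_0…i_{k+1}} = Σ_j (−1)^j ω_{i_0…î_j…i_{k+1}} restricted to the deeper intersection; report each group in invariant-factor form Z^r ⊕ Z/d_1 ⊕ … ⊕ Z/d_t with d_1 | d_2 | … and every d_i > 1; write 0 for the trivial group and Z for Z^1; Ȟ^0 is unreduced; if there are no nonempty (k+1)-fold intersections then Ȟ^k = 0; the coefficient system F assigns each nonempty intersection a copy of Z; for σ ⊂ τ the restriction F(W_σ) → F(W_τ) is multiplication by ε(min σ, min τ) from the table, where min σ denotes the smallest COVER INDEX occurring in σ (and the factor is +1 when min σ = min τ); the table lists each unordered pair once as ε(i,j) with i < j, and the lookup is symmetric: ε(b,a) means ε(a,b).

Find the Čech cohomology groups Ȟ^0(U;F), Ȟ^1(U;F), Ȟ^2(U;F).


Ȟ^0(U;F) ≅ Z,  Ȟ^1(U;F) ≅ 0,  Ȟ^2(U;F) ≅ Z

cover nerve:
  W12={p2,p3,p7} W13={p3,p4} W14={p4,p7} W23={p1,p3} W24={p1,p7} W34={p1,p4,p6}
  W123={p3} W124={p7} W134={p4} W234={p1}
C dims 4,6,4; δ0: rk 3, SNF 1^3; δ1: rk 3, SNF 1^3
Ȟ^0: (4−3)−0=1 ⇒ Z
Ȟ^1: (6−3)−3=0 ⇒ 0
Ȟ^2: (4−0)−3=1 ⇒ Z


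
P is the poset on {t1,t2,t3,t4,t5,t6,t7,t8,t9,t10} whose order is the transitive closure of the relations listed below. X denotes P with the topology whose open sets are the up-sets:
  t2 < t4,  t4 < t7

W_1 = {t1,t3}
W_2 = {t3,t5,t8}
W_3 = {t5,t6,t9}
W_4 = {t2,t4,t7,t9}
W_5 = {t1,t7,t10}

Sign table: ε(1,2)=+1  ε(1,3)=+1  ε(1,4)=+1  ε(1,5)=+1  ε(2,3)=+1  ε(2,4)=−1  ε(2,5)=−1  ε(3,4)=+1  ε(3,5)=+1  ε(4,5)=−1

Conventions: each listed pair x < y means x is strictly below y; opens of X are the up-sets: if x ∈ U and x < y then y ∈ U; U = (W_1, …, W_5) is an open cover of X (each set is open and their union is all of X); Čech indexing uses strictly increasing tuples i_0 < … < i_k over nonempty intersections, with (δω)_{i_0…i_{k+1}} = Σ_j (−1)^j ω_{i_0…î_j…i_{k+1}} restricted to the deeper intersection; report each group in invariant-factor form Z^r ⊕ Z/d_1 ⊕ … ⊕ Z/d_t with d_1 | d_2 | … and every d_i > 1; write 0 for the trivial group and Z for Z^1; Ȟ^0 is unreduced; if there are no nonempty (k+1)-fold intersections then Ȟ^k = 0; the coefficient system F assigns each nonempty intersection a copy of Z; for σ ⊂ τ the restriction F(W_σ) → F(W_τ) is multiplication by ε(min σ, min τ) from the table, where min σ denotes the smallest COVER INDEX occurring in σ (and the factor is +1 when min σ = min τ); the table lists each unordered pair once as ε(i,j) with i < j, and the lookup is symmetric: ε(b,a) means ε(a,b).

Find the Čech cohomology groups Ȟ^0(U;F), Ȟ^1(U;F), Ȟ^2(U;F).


cover nerve:
  W12={t3} W15={t1} W23={t5} W34={t9} W45={t7}
C dims 5,5; δ0: rk 5, SNF 1^4·2
Ȟ^0: (5−5)−0=0 ⇒ 0
Ȟ^1: (5−0)−5=0 plus torsion [2] ⇒ Z/2
Ȟ^2: (0−0)−0=0 ⇒ 0

Ȟ^0(U;F) ≅ 0, Ȟ^1(U;F) ≅ Z/2, Ȟ^2(U;F) ≅ 0


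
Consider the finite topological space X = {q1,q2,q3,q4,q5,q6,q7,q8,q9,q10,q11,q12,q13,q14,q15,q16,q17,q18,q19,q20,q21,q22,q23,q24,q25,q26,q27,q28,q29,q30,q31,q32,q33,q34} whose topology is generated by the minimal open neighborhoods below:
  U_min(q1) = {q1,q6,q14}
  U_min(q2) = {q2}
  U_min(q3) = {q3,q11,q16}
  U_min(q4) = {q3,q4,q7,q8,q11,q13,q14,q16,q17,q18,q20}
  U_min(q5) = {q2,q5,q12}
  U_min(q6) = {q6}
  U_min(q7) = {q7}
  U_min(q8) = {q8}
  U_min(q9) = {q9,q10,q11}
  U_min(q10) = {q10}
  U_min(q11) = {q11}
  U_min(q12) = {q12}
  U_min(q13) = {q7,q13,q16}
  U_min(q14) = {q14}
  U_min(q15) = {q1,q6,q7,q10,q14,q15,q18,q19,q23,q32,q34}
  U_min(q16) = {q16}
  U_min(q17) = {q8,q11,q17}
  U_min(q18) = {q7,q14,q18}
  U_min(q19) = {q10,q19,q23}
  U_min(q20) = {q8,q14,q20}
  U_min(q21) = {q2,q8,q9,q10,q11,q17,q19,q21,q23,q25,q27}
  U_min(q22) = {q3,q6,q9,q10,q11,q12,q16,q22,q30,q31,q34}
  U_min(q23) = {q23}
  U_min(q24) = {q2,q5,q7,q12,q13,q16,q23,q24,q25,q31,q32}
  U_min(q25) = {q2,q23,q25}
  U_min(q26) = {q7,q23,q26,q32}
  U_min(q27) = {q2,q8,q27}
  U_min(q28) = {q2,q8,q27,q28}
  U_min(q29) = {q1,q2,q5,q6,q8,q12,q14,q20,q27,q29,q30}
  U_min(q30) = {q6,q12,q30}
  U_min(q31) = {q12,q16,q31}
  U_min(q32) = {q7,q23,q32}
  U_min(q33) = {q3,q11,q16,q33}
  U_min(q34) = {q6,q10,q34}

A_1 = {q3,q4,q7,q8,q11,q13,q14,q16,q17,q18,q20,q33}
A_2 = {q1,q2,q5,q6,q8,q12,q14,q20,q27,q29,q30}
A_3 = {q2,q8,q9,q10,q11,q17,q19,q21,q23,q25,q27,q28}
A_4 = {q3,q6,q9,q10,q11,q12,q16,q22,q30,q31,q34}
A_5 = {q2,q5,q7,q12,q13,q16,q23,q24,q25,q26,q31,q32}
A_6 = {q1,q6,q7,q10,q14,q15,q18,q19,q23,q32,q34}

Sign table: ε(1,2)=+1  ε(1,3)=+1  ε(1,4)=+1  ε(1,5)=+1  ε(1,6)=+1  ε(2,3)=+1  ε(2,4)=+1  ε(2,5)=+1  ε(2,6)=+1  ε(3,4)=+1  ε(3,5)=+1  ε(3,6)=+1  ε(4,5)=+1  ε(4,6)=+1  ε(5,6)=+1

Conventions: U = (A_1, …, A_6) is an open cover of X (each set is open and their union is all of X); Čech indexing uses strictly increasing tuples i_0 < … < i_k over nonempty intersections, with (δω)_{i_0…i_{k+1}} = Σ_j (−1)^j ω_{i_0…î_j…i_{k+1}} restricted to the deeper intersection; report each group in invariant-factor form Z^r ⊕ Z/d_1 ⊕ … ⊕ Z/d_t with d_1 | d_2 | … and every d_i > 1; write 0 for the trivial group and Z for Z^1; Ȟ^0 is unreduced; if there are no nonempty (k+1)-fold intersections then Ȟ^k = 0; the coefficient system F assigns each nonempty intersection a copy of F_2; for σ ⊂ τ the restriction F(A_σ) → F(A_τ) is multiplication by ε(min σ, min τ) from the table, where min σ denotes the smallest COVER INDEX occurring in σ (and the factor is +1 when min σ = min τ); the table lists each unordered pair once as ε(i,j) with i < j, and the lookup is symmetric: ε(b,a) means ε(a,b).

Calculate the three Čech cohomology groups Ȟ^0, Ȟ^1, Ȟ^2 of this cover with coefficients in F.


Ȟ^0 = Z/2, Ȟ^1 = Z/2 and Ȟ^2 = Z/2

nonempty intersections:
  A12={q8,q14,q20} A13={q8,q11,q17} A14={q3,q11,q16} A15={q7,q13,q16} A16={q7,q14,q18} A23={q2,q8,q27} A24={q6,q12,q30} A25={q2,q5,q12} A26={q1,q6,q14} A34={q9,q10,q11} A35={q2,q23,q25} A36={q10,q19,q23} A45={q12,q16,q31} A46={q6,q10,q34} A56={q7,q23,q32}
  A123={q8} A126={q14} A134={q11} A145={q16} A156={q7} A235={q2} A245={q12} A246={q6} A346={q10} A356={q23}
C dims 6,15,10; δ0: rk_F2 5; δ1: rk_F2 9
Ȟ^0: (6−5)−0=1 ⇒ Z/2
Ȟ^1: (15−9)−5=1 ⇒ Z/2
Ȟ^2: (10−0)−9=1 ⇒ Z/2


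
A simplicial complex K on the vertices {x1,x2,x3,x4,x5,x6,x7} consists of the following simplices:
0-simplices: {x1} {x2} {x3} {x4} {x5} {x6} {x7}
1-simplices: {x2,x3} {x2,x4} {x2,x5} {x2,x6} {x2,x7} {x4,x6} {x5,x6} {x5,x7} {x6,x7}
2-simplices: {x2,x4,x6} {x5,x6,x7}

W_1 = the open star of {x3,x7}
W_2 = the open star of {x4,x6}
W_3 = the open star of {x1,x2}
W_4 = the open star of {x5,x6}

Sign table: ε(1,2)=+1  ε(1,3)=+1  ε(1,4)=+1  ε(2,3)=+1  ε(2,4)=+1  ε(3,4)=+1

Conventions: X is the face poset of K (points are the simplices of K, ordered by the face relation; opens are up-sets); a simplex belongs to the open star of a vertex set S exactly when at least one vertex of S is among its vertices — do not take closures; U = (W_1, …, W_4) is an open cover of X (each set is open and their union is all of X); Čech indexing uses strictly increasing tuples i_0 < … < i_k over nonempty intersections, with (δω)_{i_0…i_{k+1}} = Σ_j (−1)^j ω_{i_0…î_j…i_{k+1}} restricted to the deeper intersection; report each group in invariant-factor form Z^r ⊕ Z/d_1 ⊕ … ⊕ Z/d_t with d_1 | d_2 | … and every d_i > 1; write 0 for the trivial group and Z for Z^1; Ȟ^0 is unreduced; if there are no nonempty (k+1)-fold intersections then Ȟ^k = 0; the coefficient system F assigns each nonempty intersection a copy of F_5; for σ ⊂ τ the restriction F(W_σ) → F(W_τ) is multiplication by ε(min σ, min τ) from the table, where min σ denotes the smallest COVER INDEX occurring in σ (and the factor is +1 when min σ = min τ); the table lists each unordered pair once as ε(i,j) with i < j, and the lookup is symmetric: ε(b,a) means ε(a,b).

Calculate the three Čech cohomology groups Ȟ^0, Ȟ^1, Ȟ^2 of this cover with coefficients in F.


intersection data:
  W1={{x3},{x7},{x2,x3},{x2,x7},{x5,x7},{x6,x7},{x5,x6,x7}} W2={{x4},{x6},{x2,x4},{x2,x6},{x4,x6},{x5,x6},{x6,x7},{x2,x4,x6},{x5,x6,x7}} W3={{x1},{x2},{x2,x3},{x2,x4},{x2,x5},{x2,x6},{x2,x7},{x2,x4,x6}} W4={{x5},{x6},{x2,x5},{x2,x6},{x4,x6},{x5,x6},{x5,x7},{x6,x7},{x2,x4,x6},{x5,x6,x7}}
  W12={{x6,x7},{x5,x6,x7}} W13={{x2,x3},{x2,x7}} W14={{x5,x7},{x6,x7},{x5,x6,x7}} W23={{x2,x4},{x2,x6},{x2,x4,x6}} W24={{x6},{x2,x6},{x4,x6},{x5,x6},{x6,x7},{x2,x4,x6},{x5,x6,x7}} W34={{x2,x5},{x2,x6},{x2,x4,x6}}
  W124={{x6,x7},{x5,x6,x7}} W234={{x2,x6},{x2,x4,x6}}
C dims 4,6,2; δ0: rk_F5 3; δ1: rk_F5 2
Ȟ^0 = (4 − 3) − 0 = 1, so Ȟ^0 ≅ Z/5
Ȟ^1 = (6 − 2) − 3 = 1, so Ȟ^1 ≅ Z/5
Ȟ^2 = (2 − 0) − 2 = 0, so Ȟ^2 ≅ 0

Ȟ^0 = Z/5, Ȟ^1 = Z/5, Ȟ^2 = 0


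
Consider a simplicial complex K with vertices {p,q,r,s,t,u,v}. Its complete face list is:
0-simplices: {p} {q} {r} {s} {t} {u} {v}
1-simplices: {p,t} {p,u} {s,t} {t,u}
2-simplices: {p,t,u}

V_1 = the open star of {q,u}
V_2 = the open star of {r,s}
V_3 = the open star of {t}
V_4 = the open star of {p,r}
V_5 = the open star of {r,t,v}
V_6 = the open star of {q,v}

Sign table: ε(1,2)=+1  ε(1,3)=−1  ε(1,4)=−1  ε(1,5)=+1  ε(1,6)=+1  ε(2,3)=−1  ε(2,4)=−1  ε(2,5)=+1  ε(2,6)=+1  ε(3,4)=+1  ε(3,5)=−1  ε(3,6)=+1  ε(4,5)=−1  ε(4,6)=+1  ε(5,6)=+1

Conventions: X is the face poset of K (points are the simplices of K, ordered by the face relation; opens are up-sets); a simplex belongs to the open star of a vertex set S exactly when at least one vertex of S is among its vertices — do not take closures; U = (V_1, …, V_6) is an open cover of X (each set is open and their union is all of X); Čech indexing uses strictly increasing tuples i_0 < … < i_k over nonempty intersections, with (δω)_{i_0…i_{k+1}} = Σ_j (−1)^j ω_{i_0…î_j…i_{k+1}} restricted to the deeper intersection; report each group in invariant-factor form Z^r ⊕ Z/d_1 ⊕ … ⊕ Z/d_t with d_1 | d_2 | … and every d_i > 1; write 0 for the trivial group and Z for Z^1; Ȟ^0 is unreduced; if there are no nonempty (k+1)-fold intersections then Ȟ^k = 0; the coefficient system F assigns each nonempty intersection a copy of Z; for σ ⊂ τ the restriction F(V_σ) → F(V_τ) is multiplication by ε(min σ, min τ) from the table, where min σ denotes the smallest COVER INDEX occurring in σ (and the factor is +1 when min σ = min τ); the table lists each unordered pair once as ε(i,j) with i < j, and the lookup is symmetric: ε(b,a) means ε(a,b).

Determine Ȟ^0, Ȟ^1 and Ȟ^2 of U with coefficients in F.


Ȟ^0 ≅ Z,  Ȟ^1 ≅ Z,  Ȟ^2 ≅ 0

intersection data:
  V1={{q},{u},{p,u},{t,u},{p,t,u}} V2={{r},{s},{s,t}} V3={{t},{p,t},{s,t},{t,u},{p,t,u}} V4={{p},{r},{p,t},{p,u},{p,t,u}} V5={{r},{t},{v},{p,t},{s,t},{t,u},{p,t,u}} V6={{q},{v}}
  V13={{t,u},{p,t,u}} V14={{p,u},{p,t,u}} V15={{t,u},{p,t,u}} V16={{q}} V23={{s,t}} V24={{r}} V25={{r},{s,t}} V34={{p,t},{p,t,u}} V35={{t},{p,t},{s,t},{t,u},{p,t,u}} V45={{r},{p,t},{p,t,u}} V56={{v}}
  V134={{p,t,u}} V135={{t,u},{p,t,u}} V145={{p,t,u}} V235={{s,t}} V245={{r}} V345={{p,t},{p,t,u}}
  V1345={{p,t,u}}
C dims 6,11,6,1; δ0: rk 5, SNF 1^5; δ1: rk 5, SNF 1^5; δ2: rk 1, SNF 1^1
Ȟ^0 = (6 − 5) − 0 = 1, so Ȟ^0 ≅ Z
Ȟ^1 = (11 − 5) − 5 = 1, so Ȟ^1 ≅ Z
Ȟ^2 = (6 − 1) − 5 = 0, so Ȟ^2 ≅ 0


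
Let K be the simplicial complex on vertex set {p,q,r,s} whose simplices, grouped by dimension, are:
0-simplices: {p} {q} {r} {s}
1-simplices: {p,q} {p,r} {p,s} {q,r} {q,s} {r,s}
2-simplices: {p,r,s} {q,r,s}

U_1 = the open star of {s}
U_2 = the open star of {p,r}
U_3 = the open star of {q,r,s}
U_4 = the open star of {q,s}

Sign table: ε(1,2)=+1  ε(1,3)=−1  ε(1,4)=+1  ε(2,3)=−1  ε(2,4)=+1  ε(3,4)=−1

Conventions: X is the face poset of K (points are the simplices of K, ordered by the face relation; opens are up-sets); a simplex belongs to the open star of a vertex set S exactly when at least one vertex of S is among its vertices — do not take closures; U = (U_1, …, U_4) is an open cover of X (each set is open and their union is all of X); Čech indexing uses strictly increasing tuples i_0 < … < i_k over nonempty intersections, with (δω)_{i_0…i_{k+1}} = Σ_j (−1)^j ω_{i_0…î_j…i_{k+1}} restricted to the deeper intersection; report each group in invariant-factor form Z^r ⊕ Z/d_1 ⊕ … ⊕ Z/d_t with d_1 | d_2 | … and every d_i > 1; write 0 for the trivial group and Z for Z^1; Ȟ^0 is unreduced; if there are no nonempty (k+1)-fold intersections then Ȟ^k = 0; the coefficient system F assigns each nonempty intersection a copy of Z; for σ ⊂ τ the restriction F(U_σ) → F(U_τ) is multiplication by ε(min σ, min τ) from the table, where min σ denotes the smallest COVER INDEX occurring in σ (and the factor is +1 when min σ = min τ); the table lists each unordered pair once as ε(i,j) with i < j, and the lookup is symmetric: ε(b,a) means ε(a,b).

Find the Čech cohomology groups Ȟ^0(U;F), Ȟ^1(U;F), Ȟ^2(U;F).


Ȟ^0 ≅ Z, Ȟ^1 ≅ 0 and Ȟ^2 ≅ 0

nonempty intersections:
  U1={{s},{p,s},{q,s},{r,s},{p,r,s},{q,r,s}} U2={{p},{r},{p,q},{p,r},{p,s},{q,r},{r,s},{p,r,s},{q,r,s}} U3={{q},{r},{s},{p,q},{p,r},{p,s},{q,r},{q,s},{r,s},{p,r,s},{q,r,s}} U4={{q},{s},{p,q},{p,s},{q,r},{q,s},{r,s},{p,r,s},{q,r,s}}
  U12={{p,s},{r,s},{p,r,s},{q,r,s}} U13={{s},{p,s},{q,s},{r,s},{p,r,s},{q,r,s}} U14={{s},{p,s},{q,s},{r,s},{p,r,s},{q,r,s}} U23={{r},{p,q},{p,r},{p,s},{q,r},{r,s},{p,r,s},{q,r,s}} U24={{p,q},{p,s},{q,r},{r,s},{p,r,s},{q,r,s}} U34={{q},{s},{p,q},{p,s},{q,r},{q,s},{r,s},{p,r,s},{q,r,s}}
  U123={{p,s},{r,s},{p,r,s},{q,r,s}} U124={{p,s},{r,s},{p,r,s},{q,r,s}} U134={{s},{p,s},{q,s},{r,s},{p,r,s},{q,r,s}} U234={{p,q},{p,s},{q,r},{r,s},{p,r,s},{q,r,s}}
  U1234={{p,s},{r,s},{p,r,s},{q,r,s}}
C dims 4,6,4,1; δ0: rk 3, SNF 1^3; δ1: rk 3, SNF 1^3; δ2: rk 1, SNF 1^1
Ȟ^0: (4−3)−0=1 ⇒ Z
Ȟ^1: (6−3)−3=0 ⇒ 0
Ȟ^2: (4−1)−3=0 ⇒ 0


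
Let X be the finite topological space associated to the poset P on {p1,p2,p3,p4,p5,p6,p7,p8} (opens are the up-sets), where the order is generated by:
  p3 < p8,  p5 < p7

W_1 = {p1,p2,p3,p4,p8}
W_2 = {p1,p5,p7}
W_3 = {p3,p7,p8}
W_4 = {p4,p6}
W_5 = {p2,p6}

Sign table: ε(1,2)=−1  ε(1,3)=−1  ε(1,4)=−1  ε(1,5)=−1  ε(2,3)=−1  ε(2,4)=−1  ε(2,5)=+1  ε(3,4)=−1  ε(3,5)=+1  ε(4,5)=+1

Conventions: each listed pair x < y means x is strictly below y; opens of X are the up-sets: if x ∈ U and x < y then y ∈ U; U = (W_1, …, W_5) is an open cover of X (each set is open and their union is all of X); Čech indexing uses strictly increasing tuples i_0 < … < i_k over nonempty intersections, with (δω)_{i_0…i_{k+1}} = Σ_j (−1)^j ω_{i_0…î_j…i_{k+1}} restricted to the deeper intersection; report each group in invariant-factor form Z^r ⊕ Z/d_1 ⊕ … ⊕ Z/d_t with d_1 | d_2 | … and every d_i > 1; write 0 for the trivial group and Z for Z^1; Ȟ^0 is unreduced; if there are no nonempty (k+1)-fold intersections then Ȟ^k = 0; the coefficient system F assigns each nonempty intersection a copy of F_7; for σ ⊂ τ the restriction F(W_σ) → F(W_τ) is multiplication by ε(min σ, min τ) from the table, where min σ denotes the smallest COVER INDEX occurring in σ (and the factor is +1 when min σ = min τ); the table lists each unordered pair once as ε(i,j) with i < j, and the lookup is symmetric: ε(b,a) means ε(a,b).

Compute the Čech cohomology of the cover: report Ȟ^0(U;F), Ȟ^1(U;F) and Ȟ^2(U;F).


Ȟ^0(U;F) ≅ 0, Ȟ^1(U;F) ≅ Z/7 and Ȟ^2(U;F) ≅ 0

cover nerve:
  W12={p1} W13={p3,p8} W14={p4} W15={p2} W23={p7} W45={p6}
C dims 5,6; δ0: rk_F7 5
Ȟ^0: (5−5)−0=0 ⇒ 0
Ȟ^1: (6−0)−5=1 ⇒ Z/7
Ȟ^2: (0−0)−0=0 ⇒ 0


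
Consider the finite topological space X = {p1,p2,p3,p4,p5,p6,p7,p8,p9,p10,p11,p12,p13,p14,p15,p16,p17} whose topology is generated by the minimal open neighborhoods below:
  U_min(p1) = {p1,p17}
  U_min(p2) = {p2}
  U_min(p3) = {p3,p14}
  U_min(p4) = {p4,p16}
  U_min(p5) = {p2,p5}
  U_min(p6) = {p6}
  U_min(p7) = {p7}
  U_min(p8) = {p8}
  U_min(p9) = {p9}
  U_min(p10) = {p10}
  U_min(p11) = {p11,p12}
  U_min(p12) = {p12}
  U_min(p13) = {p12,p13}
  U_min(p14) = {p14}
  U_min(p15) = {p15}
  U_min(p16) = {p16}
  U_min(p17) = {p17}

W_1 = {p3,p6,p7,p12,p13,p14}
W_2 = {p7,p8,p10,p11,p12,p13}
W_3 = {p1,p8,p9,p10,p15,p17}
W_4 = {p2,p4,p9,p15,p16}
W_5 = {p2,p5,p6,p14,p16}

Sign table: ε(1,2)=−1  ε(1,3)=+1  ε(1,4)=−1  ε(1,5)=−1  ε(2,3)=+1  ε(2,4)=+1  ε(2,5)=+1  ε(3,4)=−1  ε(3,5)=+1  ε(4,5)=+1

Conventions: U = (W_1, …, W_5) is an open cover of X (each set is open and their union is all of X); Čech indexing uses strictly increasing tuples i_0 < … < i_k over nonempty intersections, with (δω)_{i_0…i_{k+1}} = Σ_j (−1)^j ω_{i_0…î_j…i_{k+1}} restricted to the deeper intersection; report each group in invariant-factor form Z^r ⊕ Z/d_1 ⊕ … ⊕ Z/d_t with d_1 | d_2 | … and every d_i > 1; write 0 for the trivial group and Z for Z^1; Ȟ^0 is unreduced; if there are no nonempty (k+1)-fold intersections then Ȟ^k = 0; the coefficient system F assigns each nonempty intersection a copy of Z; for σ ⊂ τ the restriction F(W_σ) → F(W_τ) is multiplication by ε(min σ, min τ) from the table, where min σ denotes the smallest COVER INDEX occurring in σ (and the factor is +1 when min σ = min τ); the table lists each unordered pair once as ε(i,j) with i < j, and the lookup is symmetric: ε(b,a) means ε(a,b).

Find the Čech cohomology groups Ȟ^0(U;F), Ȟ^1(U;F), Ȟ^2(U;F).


Ȟ^0(U;F) ≅ 0, Ȟ^1(U;F) ≅ Z/2 and Ȟ^2(U;F) ≅ 0

nonempty intersections:
  W12={p7,p12,p13} W15={p6,p14} W23={p8,p10} W34={p9,p15} W45={p2,p16}
C dims 5,5; δ0: rk 5, SNF 1^4·2
Ȟ^0: (5−5)−0=0 ⇒ 0
Ȟ^1: (5−0)−5=0 plus torsion [2] ⇒ Z/2
Ȟ^2: (0−0)−0=0 ⇒ 0


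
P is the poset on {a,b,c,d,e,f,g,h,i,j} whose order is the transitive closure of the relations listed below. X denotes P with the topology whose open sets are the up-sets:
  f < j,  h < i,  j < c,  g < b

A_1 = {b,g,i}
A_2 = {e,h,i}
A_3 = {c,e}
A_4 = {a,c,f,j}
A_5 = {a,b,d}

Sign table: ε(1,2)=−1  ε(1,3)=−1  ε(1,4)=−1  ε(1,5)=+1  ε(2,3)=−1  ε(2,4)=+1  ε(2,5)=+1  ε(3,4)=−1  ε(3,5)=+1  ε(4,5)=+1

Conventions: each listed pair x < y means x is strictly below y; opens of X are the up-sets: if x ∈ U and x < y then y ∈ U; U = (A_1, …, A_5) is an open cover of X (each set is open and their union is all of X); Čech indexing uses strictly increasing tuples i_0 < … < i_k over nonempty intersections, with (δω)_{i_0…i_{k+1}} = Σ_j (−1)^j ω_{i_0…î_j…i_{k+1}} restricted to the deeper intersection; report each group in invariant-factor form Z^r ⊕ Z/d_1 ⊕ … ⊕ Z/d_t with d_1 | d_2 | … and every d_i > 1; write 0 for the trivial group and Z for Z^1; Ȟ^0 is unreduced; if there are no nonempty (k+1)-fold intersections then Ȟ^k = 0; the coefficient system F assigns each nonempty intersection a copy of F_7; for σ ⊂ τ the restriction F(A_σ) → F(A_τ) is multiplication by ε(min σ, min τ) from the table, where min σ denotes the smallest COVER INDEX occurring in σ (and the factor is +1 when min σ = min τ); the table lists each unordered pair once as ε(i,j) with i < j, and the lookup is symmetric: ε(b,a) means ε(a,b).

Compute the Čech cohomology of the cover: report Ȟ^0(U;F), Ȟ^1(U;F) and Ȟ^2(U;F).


Ȟ^0 ≅ 0, Ȟ^1 ≅ 0 and Ȟ^2 ≅ 0

intersection data:
  A12={i} A15={b} A23={e} A34={c} A45={a}
C dims 5,5; δ0: rk_F7 5
Ȟ^0 = (5 − 5) − 0 = 0, so Ȟ^0 ≅ 0
Ȟ^1 = (5 − 0) − 5 = 0, so Ȟ^1 ≅ 0
Ȟ^2 = (0 − 0) − 0 = 0, so Ȟ^2 ≅ 0


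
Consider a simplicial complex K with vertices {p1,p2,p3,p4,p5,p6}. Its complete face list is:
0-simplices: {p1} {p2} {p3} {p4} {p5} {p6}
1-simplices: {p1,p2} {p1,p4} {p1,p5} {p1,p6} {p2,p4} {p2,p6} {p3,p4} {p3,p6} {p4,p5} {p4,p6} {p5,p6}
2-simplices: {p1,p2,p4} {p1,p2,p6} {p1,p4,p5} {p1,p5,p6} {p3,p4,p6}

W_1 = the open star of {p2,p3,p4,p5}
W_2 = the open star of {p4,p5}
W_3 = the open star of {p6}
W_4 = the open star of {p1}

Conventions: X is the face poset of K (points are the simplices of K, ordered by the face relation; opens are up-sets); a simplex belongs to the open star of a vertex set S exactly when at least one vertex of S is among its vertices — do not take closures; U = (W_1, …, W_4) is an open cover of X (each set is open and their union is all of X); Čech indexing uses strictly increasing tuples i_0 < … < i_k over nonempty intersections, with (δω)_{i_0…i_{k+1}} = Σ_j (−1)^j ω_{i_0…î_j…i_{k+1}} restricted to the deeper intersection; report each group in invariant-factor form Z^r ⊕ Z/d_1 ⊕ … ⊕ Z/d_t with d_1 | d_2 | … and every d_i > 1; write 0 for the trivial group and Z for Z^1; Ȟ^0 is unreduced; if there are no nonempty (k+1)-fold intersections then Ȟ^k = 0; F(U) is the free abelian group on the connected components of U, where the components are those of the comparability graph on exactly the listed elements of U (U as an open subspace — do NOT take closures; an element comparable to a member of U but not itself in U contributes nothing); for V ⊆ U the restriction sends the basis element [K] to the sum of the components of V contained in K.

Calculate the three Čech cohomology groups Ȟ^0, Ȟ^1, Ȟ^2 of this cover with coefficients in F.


intersection data:
  W1={{p2},{p3},{p4},{p5},{p1,p2},{p1,p4},{p1,p5},{p2,p4},{p2,p6},{p3,p4},{p3,p6},{p4,p5},{p4,p6},{p5,p6},{p1,p2,p4},{p1,p2,p6},{p1,p4,p5},{p1,p5,p6},{p3,p4,p6}} W2={{p4},{p5},{p1,p4},{p1,p5},{p2,p4},{p3,p4},{p4,p5},{p4,p6},{p5,p6},{p1,p2,p4},{p1,p4,p5},{p1,p5,p6},{p3,p4,p6}} W3={{p6},{p1,p6},{p2,p6},{p3,p6},{p4,p6},{p5,p6},{p1,p2,p6},{p1,p5,p6},{p3,p4,p6}} W4={{p1},{p1,p2},{p1,p4},{p1,p5},{p1,p6},{p1,p2,p4},{p1,p2,p6},{p1,p4,p5},{p1,p5,p6}}
  W12={{p4},{p5},{p1,p4},{p1,p5},{p2,p4},{p3,p4},{p4,p5},{p4,p6},{p5,p6},{p1,p2,p4},{p1,p4,p5},{p1,p5,p6},{p3,p4,p6}} W13={{p2,p6},{p3,p6},{p4,p6},{p5,p6},{p1,p2,p6},{p1,p5,p6},{p3,p4,p6}} W14={{p1,p2},{p1,p4},{p1,p5},{p1,p2,p4},{p1,p2,p6},{p1,p4,p5},{p1,p5,p6}} W23={{p4,p6},{p5,p6},{p1,p5,p6},{p3,p4,p6}} W24={{p1,p4},{p1,p5},{p1,p2,p4},{p1,p4,p5},{p1,p5,p6}} W34={{p1,p6},{p1,p2,p6},{p1,p5,p6}}
  W123={{p4,p6},{p5,p6},{p1,p5,p6},{p3,p4,p6}} W124={{p1,p4},{p1,p5},{p1,p2,p4},{p1,p4,p5},{p1,p5,p6}} W134={{p1,p2,p6},{p1,p5,p6}} W234={{p1,p5,p6}}
  W1234={{p1,p5,p6}}
components per intersection:
  W1: {{p2},{p3},{p4},{p5},{p1,p2},{p1,p4},{p1,p5},{p2,p4},{p2,p6},{p3,p4},{p3,p6},{p4,p5},{p4,p6},{p5,p6},{p1,p2,p4},{p1,p2,p6},{p1,p4,p5},{p1,p5,p6},{p3,p4,p6}}
  W2: {{p4},{p5},{p1,p4},{p1,p5},{p2,p4},{p3,p4},{p4,p5},{p4,p6},{p5,p6},{p1,p2,p4},{p1,p4,p5},{p1,p5,p6},{p3,p4,p6}}
  W3: {{p6},{p1,p6},{p2,p6},{p3,p6},{p4,p6},{p5,p6},{p1,p2,p6},{p1,p5,p6},{p3,p4,p6}}
  W4: {{p1},{p1,p2},{p1,p4},{p1,p5},{p1,p6},{p1,p2,p4},{p1,p2,p6},{p1,p4,p5},{p1,p5,p6}}
  W12: {{p4},{p5},{p1,p4},{p1,p5},{p2,p4},{p3,p4},{p4,p5},{p4,p6},{p5,p6},{p1,p2,p4},{p1,p4,p5},{p1,p5,p6},{p3,p4,p6}}
  W13: {{p2,p6},{p1,p2,p6}} {{p3,p6},{p4,p6},{p3,p4,p6}} {{p5,p6},{p1,p5,p6}}
  W14: {{p1,p2},{p1,p4},{p1,p5},{p1,p2,p4},{p1,p2,p6},{p1,p4,p5},{p1,p5,p6}}
  W23: {{p4,p6},{p3,p4,p6}} {{p5,p6},{p1,p5,p6}}
  W24: {{p1,p4},{p1,p5},{p1,p2,p4},{p1,p4,p5},{p1,p5,p6}}
  W34: {{p1,p6},{p1,p2,p6},{p1,p5,p6}}
  W123: {{p4,p6},{p3,p4,p6}} {{p5,p6},{p1,p5,p6}}
  W124: {{p1,p4},{p1,p5},{p1,p2,p4},{p1,p4,p5},{p1,p5,p6}}
  W134: {{p1,p2,p6}} {{p1,p5,p6}}
  W234: {{p1,p5,p6}}
  W1234: {{p1,p5,p6}}
C dims 4,9,6,1; δ0: rk 3, SNF 1^3; δ1: rk 5, SNF 1^5; δ2: rk 1, SNF 1^1
Ȟ^0 = (4 − 3) − 0 = 1, so Ȟ^0 ≅ Z
Ȟ^1 = (9 − 5) − 3 = 1, so Ȟ^1 ≅ Z
Ȟ^2 = (6 − 1) − 5 = 0, so Ȟ^2 ≅ 0

Ȟ^0 ≅ Z; Ȟ^1 ≅ Z; Ȟ^2 ≅ 0


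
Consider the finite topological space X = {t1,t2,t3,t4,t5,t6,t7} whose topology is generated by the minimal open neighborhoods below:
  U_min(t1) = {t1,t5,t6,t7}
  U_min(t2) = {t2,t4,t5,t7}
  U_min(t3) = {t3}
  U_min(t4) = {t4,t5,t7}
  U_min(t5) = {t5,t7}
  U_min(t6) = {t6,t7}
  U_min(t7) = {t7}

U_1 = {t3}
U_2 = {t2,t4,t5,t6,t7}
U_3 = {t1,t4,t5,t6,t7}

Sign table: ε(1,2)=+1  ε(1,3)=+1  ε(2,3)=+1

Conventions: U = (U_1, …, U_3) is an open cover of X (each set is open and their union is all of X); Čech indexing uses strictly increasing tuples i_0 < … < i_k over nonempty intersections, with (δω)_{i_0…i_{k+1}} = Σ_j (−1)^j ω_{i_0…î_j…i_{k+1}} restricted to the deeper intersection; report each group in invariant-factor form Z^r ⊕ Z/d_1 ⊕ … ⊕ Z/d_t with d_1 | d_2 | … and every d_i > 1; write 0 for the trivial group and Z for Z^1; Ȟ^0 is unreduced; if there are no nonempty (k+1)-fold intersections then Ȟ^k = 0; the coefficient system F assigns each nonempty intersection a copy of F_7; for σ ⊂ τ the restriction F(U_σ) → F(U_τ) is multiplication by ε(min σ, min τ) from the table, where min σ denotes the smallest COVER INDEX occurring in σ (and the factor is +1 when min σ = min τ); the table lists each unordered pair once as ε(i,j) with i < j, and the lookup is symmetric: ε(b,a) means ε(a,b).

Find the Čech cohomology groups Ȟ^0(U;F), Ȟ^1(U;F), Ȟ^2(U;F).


intersection data:
  U23={t4,t5,t6,t7}
C dims 3,1; δ0: rk_F7 1
Ȟ^0 = (3 − 1) − 0 = 2, so Ȟ^0 ≅ Z/7 ⊕ Z/7
Ȟ^1 = (1 − 0) − 1 = 0, so Ȟ^1 ≅ 0
Ȟ^2 = (0 − 0) − 0 = 0, so Ȟ^2 ≅ 0

Ȟ^0 = Z/7 ⊕ Z/7, Ȟ^1 = 0, Ȟ^2 = 0


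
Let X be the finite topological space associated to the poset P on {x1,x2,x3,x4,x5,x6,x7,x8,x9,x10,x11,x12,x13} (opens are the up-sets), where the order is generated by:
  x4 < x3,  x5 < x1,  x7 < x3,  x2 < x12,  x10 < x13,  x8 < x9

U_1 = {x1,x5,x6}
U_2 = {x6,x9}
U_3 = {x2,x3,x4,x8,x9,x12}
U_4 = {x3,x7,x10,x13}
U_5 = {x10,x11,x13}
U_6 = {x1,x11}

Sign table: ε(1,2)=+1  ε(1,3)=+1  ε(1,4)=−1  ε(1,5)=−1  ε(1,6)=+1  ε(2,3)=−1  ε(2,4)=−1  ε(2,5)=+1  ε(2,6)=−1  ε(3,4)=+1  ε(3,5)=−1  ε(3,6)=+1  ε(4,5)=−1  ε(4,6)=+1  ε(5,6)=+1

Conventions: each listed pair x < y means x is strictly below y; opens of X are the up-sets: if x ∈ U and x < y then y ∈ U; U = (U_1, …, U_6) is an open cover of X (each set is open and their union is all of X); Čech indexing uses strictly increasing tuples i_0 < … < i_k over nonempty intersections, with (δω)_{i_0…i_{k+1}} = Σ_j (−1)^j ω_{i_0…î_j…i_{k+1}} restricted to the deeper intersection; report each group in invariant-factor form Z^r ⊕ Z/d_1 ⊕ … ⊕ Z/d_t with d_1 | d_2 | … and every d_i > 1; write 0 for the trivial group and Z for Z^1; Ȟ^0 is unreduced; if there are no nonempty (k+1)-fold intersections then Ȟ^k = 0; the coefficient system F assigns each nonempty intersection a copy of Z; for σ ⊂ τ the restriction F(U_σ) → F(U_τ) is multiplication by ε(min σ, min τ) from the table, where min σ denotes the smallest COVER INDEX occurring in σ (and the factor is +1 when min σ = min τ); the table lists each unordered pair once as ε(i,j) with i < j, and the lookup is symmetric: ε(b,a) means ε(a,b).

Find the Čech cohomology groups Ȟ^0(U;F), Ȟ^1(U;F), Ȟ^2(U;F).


cover nerve:
  U12={x6} U16={x1} U23={x9} U34={x3} U45={x10,x13} U56={x11}
C dims 6,6; δ0: rk 5, SNF 1^5
Ȟ^0: (6−5)−0=1 ⇒ Z
Ȟ^1: (6−0)−5=1 ⇒ Z
Ȟ^2: (0−0)−0=0 ⇒ 0

Ȟ^0 ≅ Z,  Ȟ^1 ≅ Z,  Ȟ^2 ≅ 0


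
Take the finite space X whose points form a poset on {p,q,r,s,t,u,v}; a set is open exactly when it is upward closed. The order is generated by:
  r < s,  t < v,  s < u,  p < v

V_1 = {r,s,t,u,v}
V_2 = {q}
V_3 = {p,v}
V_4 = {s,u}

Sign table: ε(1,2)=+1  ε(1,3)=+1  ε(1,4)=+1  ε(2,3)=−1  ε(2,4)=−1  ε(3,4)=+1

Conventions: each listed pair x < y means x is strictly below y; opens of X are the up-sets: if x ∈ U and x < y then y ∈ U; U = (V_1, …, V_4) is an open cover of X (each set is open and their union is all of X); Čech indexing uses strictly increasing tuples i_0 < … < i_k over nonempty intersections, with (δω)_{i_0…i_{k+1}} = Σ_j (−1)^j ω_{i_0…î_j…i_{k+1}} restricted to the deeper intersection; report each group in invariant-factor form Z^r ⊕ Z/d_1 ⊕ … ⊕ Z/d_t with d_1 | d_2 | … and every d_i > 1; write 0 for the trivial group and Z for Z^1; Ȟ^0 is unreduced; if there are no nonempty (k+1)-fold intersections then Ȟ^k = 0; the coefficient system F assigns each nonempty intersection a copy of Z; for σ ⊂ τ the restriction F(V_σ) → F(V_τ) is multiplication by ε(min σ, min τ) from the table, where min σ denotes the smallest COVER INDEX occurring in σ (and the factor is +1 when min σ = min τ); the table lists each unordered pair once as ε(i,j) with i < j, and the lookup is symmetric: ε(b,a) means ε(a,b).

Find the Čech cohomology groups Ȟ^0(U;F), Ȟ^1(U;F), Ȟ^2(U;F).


Ȟ^0(U;F) ≅ Z^2,  Ȟ^1(U;F) ≅ 0,  Ȟ^2(U;F) ≅ 0

nerve simplices:
  V13={v} V14={s,u}
C dims 4,2; δ0: rk 2, SNF 1^2
degree 0: 4−2−0 = 2 → Ȟ^0 ≅ Z^2
degree 1: 2−0−2 = 0 → Ȟ^1 ≅ 0
degree 2: 0−0−0 = 0 → Ȟ^2 ≅ 0


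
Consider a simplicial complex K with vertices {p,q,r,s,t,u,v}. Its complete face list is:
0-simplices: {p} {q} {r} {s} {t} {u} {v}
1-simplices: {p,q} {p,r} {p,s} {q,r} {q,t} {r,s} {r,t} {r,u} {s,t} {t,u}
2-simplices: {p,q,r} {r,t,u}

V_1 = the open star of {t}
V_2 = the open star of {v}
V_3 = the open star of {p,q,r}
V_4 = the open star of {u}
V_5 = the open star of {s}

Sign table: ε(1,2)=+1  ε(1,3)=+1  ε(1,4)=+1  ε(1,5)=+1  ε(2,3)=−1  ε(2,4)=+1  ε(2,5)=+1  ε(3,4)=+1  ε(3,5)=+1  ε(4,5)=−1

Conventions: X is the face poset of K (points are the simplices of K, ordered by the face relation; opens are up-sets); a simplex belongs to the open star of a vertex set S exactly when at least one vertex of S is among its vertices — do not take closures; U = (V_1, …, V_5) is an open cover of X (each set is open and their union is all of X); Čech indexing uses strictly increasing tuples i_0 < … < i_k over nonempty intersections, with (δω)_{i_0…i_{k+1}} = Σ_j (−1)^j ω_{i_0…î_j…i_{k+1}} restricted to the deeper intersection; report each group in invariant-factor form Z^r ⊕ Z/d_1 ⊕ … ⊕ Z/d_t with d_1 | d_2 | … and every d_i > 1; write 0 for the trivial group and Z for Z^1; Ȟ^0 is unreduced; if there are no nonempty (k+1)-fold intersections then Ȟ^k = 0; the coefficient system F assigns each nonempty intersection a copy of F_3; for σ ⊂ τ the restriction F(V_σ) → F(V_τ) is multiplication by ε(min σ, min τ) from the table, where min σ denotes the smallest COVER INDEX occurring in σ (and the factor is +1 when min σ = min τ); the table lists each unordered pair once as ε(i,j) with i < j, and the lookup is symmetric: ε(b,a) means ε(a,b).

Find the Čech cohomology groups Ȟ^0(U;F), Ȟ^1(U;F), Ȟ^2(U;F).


intersection data:
  V1={{t},{q,t},{r,t},{s,t},{t,u},{r,t,u}} V2={{v}} V3={{p},{q},{r},{p,q},{p,r},{p,s},{q,r},{q,t},{r,s},{r,t},{r,u},{p,q,r},{r,t,u}} V4={{u},{r,u},{t,u},{r,t,u}} V5={{s},{p,s},{r,s},{s,t}}
  V13={{q,t},{r,t},{r,t,u}} V14={{t,u},{r,t,u}} V15={{s,t}} V34={{r,u},{r,t,u}} V35={{p,s},{r,s}}
  V134={{r,t,u}}
C dims 5,5,1; δ0: rk_F3 3; δ1: rk_F3 1
Ȟ^0 = (5 − 3) − 0 = 2, so Ȟ^0 ≅ Z/3 ⊕ Z/3
Ȟ^1 = (5 − 1) − 3 = 1, so Ȟ^1 ≅ Z/3
Ȟ^2 = (1 − 0) − 1 = 0, so Ȟ^2 ≅ 0

Ȟ^0 = Z/3 ⊕ Z/3, Ȟ^1 = Z/3 and Ȟ^2 = 0


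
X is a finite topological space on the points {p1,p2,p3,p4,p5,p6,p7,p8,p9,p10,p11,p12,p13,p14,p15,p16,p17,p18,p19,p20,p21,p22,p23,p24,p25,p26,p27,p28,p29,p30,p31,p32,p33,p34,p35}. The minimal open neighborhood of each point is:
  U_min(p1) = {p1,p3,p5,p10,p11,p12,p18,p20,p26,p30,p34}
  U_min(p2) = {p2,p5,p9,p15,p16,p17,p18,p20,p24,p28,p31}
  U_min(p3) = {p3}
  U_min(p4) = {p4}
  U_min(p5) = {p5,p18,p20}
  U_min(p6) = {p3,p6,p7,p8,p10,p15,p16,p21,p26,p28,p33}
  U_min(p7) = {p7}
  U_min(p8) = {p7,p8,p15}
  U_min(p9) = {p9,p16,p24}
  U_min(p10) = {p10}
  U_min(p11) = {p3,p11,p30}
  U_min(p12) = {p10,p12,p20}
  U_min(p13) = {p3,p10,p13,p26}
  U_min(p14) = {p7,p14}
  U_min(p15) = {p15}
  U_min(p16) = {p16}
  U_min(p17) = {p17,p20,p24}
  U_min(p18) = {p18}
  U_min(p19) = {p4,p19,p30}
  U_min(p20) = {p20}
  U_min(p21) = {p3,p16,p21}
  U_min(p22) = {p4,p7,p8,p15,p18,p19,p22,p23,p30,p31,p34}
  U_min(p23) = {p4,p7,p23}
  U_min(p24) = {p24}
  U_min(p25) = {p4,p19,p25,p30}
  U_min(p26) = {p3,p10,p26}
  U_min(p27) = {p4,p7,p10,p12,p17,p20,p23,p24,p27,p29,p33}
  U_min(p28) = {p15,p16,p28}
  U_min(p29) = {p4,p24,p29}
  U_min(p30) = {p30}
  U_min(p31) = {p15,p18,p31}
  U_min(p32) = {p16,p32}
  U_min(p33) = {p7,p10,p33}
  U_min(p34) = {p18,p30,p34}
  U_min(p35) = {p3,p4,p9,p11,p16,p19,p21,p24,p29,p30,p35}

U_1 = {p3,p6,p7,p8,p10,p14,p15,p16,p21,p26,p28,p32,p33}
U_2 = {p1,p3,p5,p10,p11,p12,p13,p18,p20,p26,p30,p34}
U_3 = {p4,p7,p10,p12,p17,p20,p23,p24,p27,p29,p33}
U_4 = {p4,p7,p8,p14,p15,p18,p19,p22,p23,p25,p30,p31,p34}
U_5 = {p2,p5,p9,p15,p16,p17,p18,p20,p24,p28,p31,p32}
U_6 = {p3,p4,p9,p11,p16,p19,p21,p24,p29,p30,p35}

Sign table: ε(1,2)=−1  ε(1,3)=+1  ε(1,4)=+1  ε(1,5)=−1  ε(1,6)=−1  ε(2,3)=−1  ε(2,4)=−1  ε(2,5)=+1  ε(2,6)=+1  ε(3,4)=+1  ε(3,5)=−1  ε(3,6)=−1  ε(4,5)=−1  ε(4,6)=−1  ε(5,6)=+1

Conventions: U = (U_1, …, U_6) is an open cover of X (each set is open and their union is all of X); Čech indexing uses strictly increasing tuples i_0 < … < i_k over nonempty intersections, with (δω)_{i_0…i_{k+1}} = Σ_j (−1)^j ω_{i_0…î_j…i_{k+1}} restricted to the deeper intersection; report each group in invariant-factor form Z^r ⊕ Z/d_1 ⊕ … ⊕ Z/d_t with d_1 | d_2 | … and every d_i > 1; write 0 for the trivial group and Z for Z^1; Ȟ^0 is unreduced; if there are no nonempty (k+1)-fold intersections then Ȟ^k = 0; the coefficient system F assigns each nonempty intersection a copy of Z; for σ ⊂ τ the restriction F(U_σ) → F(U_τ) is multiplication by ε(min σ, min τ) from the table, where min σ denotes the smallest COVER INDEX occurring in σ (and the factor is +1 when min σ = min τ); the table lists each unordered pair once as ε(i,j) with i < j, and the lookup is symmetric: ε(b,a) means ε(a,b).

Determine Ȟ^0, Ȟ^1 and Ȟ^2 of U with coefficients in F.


nonempty intersections:
  U12={p3,p10,p26} U13={p7,p10,p33} U14={p7,p8,p14,p15} U15={p15,p16,p28,p32} U16={p3,p16,p21} U23={p10,p12,p20} U24={p18,p30,p34} U25={p5,p18,p20} U26={p3,p11,p30} U34={p4,p7,p23} U35={p17,p20,p24} U36={p4,p24,p29} U45={p15,p18,p31} U46={p4,p19,p30} U56={p9,p16,p24}
  U123={p10} U126={p3} U134={p7} U145={p15} U156={p16} U235={p20} U245={p18} U246={p30} U346={p4} U356={p24}
C dims 6,15,10; δ0: rk 5, SNF 1^5; δ1: rk 10, SNF 1^9·2
Ȟ^0: (6−5)−0=1 ⇒ Z
Ȟ^1: (15−10)−5=0 ⇒ 0
Ȟ^2: (10−0)−10=0 plus torsion [2] ⇒ Z/2

Ȟ^0 ≅ Z,  Ȟ^1 ≅ 0,  Ȟ^2 ≅ Z/2
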